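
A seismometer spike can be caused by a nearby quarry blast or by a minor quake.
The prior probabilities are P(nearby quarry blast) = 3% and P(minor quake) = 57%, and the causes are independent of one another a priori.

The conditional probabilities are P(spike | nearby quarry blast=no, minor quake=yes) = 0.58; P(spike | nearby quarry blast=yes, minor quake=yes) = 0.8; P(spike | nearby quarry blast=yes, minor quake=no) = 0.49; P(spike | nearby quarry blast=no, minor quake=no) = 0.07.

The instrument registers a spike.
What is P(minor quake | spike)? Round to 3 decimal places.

By total probability over the 4 (nearby quarry blast, minor quake) configurations:
  P(spike) = 0.07×0.97×0.43 + 0.58×0.97×0.57 + 0.49×0.03×0.43 + 0.8×0.03×0.57
        = 0.029197 + 0.320682 + 0.006321 + 0.013680 = 0.369880
Keeping only the minor quake-present terms gives 0.334362, so
  P(minor quake | spike) = 0.334362 / 0.369880 ≈ 0.904

P(minor quake | spike) ≈ 0.904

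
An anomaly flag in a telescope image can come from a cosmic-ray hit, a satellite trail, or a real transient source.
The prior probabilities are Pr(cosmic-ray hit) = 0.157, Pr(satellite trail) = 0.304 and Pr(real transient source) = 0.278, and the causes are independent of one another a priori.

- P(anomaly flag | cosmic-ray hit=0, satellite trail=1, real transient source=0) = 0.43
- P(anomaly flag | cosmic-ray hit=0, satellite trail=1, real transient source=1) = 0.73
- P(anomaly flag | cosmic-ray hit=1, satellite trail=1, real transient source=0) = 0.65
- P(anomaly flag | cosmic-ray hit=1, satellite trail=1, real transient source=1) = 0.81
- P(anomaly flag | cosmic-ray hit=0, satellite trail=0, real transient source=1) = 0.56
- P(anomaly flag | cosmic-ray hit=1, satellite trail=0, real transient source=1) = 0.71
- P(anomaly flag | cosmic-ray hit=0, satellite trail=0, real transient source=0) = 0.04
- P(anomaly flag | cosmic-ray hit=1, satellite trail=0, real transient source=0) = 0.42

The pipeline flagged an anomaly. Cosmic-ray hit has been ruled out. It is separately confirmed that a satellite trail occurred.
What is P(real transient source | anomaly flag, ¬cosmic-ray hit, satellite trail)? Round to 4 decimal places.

For the numerator, keep only real transient source=true terms: 0.73·0.278 = 0.202940
Normalizer over all consistent configurations: 0.43·0.722 + 0.73·0.278 = 0.513400
P(real transient source | anomaly flag, ¬cosmic-ray hit, satellite trail) = 0.202940/0.513400 ≈ 0.3953

P(real transient source | anomaly flag, ¬cosmic-ray hit, satellite trail) ≈ 0.3953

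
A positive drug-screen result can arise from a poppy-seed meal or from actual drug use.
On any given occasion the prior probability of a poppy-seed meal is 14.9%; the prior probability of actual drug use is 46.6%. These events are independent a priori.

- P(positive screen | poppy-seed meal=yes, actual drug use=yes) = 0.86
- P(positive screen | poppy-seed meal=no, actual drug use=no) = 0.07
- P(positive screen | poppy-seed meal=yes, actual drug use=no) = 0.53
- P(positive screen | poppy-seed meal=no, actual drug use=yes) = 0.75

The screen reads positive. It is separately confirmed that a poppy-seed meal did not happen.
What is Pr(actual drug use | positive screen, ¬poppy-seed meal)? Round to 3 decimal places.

Pr(actual drug use | positive screen, ¬poppy-seed meal) ≈ 0.903

Sum P(positive screen|·) weighted by the priors over both values of actual drug use:
  P(positive screen | ¬poppy-seed meal) = 0.07*0.534 + 0.75*0.466
        = 0.037380 + 0.349500 = 0.386880
Configurations with actual drug use contribute 0.349500, so
  P(actual drug use | positive screen, ¬poppy-seed meal) = 0.349500 / 0.386880 ≈ 0.903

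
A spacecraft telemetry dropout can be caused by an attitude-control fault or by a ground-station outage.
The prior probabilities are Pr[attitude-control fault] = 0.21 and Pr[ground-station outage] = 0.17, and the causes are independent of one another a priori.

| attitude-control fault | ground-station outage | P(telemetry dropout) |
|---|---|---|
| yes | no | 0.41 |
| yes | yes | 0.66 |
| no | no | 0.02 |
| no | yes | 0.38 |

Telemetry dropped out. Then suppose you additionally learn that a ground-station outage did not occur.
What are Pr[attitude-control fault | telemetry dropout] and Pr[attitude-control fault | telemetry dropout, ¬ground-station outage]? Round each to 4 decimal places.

Enumerate the 4 (attitude-control fault, ground-station outage) configurations and weight by the priors:
  P(telemetry dropout) = 0.02·0.79·0.83 + 0.38·0.79·0.17 + 0.41·0.21·0.83 + 0.66·0.21·0.17
        = 0.013114 + 0.051034 + 0.071463 + 0.023562 = 0.159173
Keeping only the attitude-control fault-present terms gives 0.095025, so
  P(attitude-control fault | telemetry dropout) = 0.095025 / 0.159173 ≈ 0.5970

Now also conditioning on ground-station outage≠true:
P(telemetry dropout | ¬ground-station outage) = 0.02·0.79 + 0.41·0.21 = 0.015800 + 0.086100 = 0.101900
Of this, 0.086100 comes from 0.41·0.21 (the attitude-control fault=true cases).
Hence the posterior is 0.086100/0.101900 ≈ 0.8449.
With ground-station outage excluded, attitude-control fault must carry more of the explanatory weight for the telemetry dropout.

Pr[attitude-control fault | telemetry dropout] ≈ 0.5970; Pr[attitude-control fault | telemetry dropout, ¬ground-station outage] ≈ 0.8449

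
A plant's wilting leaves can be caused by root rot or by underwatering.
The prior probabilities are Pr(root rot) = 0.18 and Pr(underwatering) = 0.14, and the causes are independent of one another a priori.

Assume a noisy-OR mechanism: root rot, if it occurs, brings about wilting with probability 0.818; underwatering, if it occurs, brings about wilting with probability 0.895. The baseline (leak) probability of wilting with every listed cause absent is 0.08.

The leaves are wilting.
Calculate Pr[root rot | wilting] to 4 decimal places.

Pr[root rot | wilting] ≈ 0.4897

Under noisy-OR, P(wilting | causes) = 1 − (1−0.08)·∏(1−qᵢ) over the active causes.
P(wilting) = 0.08·0.82·0.86 + 0.9034·0.82·0.14 + 0.83256·0.18·0.86 + 0.982419·0.18·0.14 = 0.056416 + 0.103710 + 0.128880 + 0.024757 = 0.313763
Restricting to configurations with root rot present: 0.128880 + 0.024757 = 0.153637.
Hence the posterior is 0.153637/0.313763 ≈ 0.4897.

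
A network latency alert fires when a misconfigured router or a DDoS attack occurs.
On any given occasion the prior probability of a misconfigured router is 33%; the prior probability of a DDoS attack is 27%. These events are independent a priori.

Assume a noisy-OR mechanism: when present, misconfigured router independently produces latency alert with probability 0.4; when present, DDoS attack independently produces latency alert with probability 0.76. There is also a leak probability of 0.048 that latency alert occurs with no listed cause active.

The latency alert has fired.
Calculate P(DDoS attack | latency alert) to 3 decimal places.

Under noisy-OR, P(latency alert | causes) = 1 − (1−0.048)·∏(1−qᵢ) over the active causes.
P(latency alert) = 0.048*0.67*0.73 + 0.77152*0.67*0.27 + 0.4288*0.33*0.73 + 0.862912*0.33*0.27 = 0.023477 + 0.139568 + 0.103298 + 0.076885 = 0.343228
Restricting to configurations with DDoS attack present: 0.139568 + 0.076885 = 0.216453.
So P(DDoS attack | latency alert) = 0.216453/0.343228 ≈ 0.631.

P(DDoS attack | latency alert) ≈ 0.631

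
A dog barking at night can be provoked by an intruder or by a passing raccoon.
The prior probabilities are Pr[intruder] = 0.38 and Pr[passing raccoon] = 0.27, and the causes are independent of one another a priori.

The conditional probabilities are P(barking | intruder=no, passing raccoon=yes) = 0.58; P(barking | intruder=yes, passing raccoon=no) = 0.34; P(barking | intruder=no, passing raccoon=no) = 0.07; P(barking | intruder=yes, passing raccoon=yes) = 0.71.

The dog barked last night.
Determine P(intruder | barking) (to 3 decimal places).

P(intruder | barking) ≈ 0.565

P(barking) = 0.07·0.62·0.73 + 0.58·0.62·0.27 + 0.34·0.38·0.73 + 0.71·0.38·0.27 = 0.031682 + 0.097092 + 0.094316 + 0.072846 = 0.295936
Of this, 0.167162 comes from 0.094316 + 0.072846 (the intruder=true cases).
P(intruder | barking) = 0.167162 / 0.295936 ≈ 0.565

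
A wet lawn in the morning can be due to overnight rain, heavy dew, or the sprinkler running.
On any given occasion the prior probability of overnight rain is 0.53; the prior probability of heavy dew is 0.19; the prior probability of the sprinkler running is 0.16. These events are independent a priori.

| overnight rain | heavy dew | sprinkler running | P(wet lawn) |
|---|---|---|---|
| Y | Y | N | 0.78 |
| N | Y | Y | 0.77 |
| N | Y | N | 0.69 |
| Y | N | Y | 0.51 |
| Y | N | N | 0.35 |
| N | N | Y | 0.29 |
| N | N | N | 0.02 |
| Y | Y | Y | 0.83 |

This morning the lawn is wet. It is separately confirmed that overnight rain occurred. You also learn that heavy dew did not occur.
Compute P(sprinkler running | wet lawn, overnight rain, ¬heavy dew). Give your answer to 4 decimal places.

Weight on sprinkler running=true, given the evidence: 0.51×0.16 = 0.081600
The normalizing constant is 0.35×0.84 + 0.51×0.16 = 0.375600
Posterior = 0.081600 / 0.375600 ≈ 0.2173

P(sprinkler running | wet lawn, overnight rain, ¬heavy dew) ≈ 0.2173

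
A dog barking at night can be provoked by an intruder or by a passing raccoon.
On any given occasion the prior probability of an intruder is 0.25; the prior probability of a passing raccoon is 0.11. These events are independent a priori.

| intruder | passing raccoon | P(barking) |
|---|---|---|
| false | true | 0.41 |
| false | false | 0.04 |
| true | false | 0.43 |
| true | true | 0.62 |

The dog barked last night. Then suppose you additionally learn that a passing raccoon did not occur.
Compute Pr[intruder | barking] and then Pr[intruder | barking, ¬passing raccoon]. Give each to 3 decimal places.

P(barking) = 0.04·0.75·0.89 + 0.41·0.75·0.11 + 0.43·0.25·0.89 + 0.62·0.25·0.11 = 0.026700 + 0.033825 + 0.095675 + 0.017050 = 0.173250
Of this, 0.112725 comes from 0.095675 + 0.017050 (the intruder=true cases).
P(intruder | barking) = 0.112725 / 0.173250 ≈ 0.651

With the extra evidence:
For the numerator, keep only intruder=true terms: 0.43*0.25 = 0.107500
Normalizer over all consistent configurations: 0.04*0.75 + 0.43*0.25 = 0.137500
P(intruder | barking, ¬passing raccoon) = 0.107500/0.137500 ≈ 0.782
With passing raccoon excluded, intruder must carry more of the explanatory weight for the barking.

Pr[intruder | barking] ≈ 0.651; Pr[intruder | barking, ¬passing raccoon] ≈ 0.782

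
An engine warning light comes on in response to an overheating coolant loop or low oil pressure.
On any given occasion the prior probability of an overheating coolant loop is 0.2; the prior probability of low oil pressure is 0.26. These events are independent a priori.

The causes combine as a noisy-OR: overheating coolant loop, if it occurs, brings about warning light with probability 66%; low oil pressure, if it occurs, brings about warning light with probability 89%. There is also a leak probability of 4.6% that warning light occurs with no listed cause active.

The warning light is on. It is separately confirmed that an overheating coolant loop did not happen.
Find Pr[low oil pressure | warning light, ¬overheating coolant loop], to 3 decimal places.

Under noisy-OR, P(warning light | causes) = 1 − (1−0.046)·∏(1−qᵢ) over the active causes.
Sum P(warning light|·) weighted by the priors over both values of low oil pressure:
  P(warning light | ¬overheating coolant loop) = 0.046·0.74 + 0.89506·0.26
        = 0.034040 + 0.232716 = 0.266756
Keeping only the low oil pressure-present terms gives 0.232716, so
  P(low oil pressure | warning light, ¬overheating coolant loop) = 0.232716 / 0.266756 ≈ 0.872

Pr[low oil pressure | warning light, ¬overheating coolant loop] ≈ 0.872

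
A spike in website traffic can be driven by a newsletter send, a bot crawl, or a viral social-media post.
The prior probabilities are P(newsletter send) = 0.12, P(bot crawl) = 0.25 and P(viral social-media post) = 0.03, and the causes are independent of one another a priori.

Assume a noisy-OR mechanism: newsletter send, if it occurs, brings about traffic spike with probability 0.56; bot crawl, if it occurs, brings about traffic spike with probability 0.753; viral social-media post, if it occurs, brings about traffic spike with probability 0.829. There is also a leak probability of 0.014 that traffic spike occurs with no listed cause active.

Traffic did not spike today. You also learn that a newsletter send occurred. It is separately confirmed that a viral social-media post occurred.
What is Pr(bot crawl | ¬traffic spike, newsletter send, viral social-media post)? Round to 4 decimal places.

Under noisy-OR, P(traffic spike | causes) = 1 − (1−0.014)·∏(1−qᵢ) over the active causes.
Sum P(¬traffic spike|·) weighted by the priors over both values of bot crawl:
  P(¬traffic spike | newsletter send, viral social-media post) = 0.074187×0.75 + 0.018324×0.25
        = 0.055640 + 0.004581 = 0.060221
The terms with bot crawl present sum to 0.004581, so
  P(bot crawl | ¬traffic spike, newsletter send, viral social-media post) = 0.004581 / 0.060221 ≈ 0.0761

Pr(bot crawl | ¬traffic spike, newsletter send, viral social-media post) ≈ 0.0761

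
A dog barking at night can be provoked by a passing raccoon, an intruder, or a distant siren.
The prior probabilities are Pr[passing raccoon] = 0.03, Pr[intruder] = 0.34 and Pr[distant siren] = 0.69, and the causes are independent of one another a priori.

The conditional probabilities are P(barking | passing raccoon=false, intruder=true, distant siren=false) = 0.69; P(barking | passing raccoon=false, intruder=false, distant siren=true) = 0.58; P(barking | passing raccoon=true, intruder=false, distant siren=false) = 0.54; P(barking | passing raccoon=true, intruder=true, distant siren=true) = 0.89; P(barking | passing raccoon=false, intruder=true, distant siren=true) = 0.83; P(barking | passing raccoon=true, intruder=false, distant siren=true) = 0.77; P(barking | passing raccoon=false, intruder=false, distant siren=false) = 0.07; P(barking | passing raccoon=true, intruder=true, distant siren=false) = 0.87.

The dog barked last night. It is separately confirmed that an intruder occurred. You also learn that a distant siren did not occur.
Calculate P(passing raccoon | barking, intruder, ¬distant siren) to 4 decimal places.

Numerator (weight on configurations with passing raccoon): 0.87×0.03 = 0.026100
Normalizer over all consistent configurations: 0.69×0.97 + 0.87×0.03 = 0.695400
Posterior = 0.026100 / 0.695400 ≈ 0.0375

P(passing raccoon | barking, intruder, ¬distant siren) ≈ 0.0375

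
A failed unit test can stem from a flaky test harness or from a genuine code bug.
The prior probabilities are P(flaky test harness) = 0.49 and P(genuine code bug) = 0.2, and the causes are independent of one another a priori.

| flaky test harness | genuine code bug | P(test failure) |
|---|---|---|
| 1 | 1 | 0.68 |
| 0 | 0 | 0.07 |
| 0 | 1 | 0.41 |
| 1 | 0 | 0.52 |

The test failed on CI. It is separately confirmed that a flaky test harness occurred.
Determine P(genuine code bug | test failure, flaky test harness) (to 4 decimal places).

For the numerator, keep only genuine code bug=true terms: 0.68·0.2 = 0.136000
The normalizing constant is 0.52·0.8 + 0.68·0.2 = 0.552000
Posterior = 0.136000 / 0.552000 ≈ 0.2464

P(genuine code bug | test failure, flaky test harness) ≈ 0.2464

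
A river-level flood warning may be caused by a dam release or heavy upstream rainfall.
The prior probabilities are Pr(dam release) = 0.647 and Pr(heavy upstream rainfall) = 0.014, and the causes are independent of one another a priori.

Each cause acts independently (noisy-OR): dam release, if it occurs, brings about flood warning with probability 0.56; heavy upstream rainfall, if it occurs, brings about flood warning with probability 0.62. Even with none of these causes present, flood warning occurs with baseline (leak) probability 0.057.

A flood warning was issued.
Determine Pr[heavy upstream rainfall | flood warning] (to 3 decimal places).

Pr[heavy upstream rainfall | flood warning] ≈ 0.027

Under noisy-OR, P(flood warning | causes) = 1 − (1−0.057)·∏(1−qᵢ) over the active causes.
P(flood warning) = 0.057*0.353*0.986 + 0.64166*0.353*0.014 + 0.58508*0.647*0.986 + 0.84233*0.647*0.014 = 0.019839 + 0.003171 + 0.373247 + 0.007630 = 0.403887
Restricting to configurations with heavy upstream rainfall present: 0.003171 + 0.007630 = 0.010801.
P(heavy upstream rainfall | flood warning) = 0.010801 / 0.403887 ≈ 0.027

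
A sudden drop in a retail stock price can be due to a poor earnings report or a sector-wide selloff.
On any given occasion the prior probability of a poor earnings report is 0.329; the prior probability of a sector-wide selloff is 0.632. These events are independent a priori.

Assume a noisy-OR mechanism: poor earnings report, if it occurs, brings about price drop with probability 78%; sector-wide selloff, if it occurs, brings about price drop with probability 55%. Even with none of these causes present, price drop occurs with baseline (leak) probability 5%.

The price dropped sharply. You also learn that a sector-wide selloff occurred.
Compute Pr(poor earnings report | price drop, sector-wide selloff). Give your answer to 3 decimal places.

Pr(poor earnings report | price drop, sector-wide selloff) ≈ 0.437

Under noisy-OR, P(price drop | causes) = 1 − (1−0.05)·∏(1−qᵢ) over the active causes.
Enumerate both values of poor earnings report and weight by the priors:
  P(price drop | sector-wide selloff) = 0.5725×0.671 + 0.90595×0.329
        = 0.384148 + 0.298058 = 0.682206
Configurations with poor earnings report contribute 0.298058, so
  P(poor earnings report | price drop, sector-wide selloff) = 0.298058 / 0.682206 ≈ 0.437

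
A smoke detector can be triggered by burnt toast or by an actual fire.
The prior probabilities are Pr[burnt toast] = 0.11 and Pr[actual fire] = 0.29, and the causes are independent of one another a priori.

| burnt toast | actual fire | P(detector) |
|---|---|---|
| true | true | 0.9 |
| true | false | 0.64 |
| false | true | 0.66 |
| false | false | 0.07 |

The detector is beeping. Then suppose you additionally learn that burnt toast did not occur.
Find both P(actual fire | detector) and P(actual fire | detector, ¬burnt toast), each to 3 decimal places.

P(actual fire | detector) ≈ 0.679; P(actual fire | detector, ¬burnt toast) ≈ 0.794

By total probability over the 4 (burnt toast, actual fire) configurations:
  P(detector) = 0.07×0.89×0.71 + 0.66×0.89×0.29 + 0.64×0.11×0.71 + 0.9×0.11×0.29
        = 0.044233 + 0.170346 + 0.049984 + 0.028710 = 0.293273
Keeping only the actual fire-present terms gives 0.199056, so
  P(actual fire | detector) = 0.199056 / 0.293273 ≈ 0.679

Now also conditioning on burnt toast≠true:
Numerator (weight on configurations with actual fire): 0.66*0.29 = 0.191400
Denominator P(detector | ¬burnt toast): 0.07*0.71 + 0.66*0.29 = 0.241100
P(actual fire | detector, ¬burnt toast) = 0.191400/0.241100 ≈ 0.794
Ruling out burnt toast raises the posterior on actual fire — the flip side of explaining away.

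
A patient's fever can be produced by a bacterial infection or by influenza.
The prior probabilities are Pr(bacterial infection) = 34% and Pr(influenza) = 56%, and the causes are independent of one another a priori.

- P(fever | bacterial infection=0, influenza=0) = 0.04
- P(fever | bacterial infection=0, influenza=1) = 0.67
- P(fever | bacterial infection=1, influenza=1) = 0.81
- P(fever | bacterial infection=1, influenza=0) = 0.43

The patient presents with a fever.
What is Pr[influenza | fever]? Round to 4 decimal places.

Pr[influenza | fever] ≈ 0.8411

Numerator (weight on configurations with influenza): 0.247632 + 0.154224 = 0.401856
Denominator P(fever): 0.04×0.66×0.44 + 0.67×0.66×0.56 + 0.43×0.34×0.44 + 0.81×0.34×0.56 = 0.477800
P(influenza | fever) = 0.401856/0.477800 ≈ 0.8411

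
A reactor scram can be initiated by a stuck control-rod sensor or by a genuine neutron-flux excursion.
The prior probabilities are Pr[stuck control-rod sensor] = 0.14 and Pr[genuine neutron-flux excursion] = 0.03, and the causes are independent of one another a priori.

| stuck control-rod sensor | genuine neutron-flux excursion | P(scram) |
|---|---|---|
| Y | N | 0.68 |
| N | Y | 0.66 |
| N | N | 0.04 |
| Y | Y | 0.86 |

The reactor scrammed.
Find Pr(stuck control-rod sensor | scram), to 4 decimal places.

Pr(stuck control-rod sensor | scram) ≈ 0.6557

By total probability over the 4 (stuck control-rod sensor, genuine neutron-flux excursion) configurations:
  P(scram) = 0.04×0.86×0.97 + 0.66×0.86×0.03 + 0.68×0.14×0.97 + 0.86×0.14×0.03
        = 0.033368 + 0.017028 + 0.092344 + 0.003612 = 0.146352
Keeping only the stuck control-rod sensor-present terms gives 0.095956, so
  P(stuck control-rod sensor | scram) = 0.095956 / 0.146352 ≈ 0.6557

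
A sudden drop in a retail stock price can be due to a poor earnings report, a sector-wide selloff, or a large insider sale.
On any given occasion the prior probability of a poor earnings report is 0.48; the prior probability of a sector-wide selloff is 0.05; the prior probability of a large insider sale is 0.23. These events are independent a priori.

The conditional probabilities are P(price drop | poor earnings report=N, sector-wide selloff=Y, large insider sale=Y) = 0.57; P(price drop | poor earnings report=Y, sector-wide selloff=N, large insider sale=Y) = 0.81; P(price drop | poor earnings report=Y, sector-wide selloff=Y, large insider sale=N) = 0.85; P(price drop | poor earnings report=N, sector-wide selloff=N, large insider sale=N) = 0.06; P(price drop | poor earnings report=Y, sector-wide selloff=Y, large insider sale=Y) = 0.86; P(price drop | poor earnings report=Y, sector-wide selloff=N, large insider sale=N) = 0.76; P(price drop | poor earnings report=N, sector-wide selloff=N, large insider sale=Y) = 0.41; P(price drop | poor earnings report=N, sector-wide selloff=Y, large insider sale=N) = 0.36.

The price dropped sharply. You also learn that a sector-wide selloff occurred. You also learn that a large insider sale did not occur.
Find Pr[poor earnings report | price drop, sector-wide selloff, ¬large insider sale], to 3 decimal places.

Pr[poor earnings report | price drop, sector-wide selloff, ¬large insider sale] ≈ 0.685

By total probability over both values of poor earnings report:
  P(price drop | sector-wide selloff, ¬large insider sale) = 0.36×0.52 + 0.85×0.48
        = 0.187200 + 0.408000 = 0.595200
Configurations with poor earnings report contribute 0.408000, so
  P(poor earnings report | price drop, sector-wide selloff, ¬large insider sale) = 0.408000 / 0.595200 ≈ 0.685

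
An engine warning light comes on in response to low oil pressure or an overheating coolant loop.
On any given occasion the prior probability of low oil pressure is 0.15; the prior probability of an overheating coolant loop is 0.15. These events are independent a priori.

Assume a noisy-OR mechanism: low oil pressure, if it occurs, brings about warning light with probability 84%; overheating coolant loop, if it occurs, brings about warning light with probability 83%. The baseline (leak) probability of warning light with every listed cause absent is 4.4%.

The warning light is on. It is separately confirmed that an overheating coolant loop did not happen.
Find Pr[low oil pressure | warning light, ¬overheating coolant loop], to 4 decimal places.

Pr[low oil pressure | warning light, ¬overheating coolant loop] ≈ 0.7726

Under noisy-OR, P(warning light | causes) = 1 − (1−0.044)·∏(1−qᵢ) over the active causes.
Sum P(warning light|·) weighted by the priors over both values of low oil pressure:
  P(warning light | ¬overheating coolant loop) = 0.044·0.85 + 0.84704·0.15
        = 0.037400 + 0.127056 = 0.164456
Keeping only the low oil pressure-present terms gives 0.127056, so
  P(low oil pressure | warning light, ¬overheating coolant loop) = 0.127056 / 0.164456 ≈ 0.7726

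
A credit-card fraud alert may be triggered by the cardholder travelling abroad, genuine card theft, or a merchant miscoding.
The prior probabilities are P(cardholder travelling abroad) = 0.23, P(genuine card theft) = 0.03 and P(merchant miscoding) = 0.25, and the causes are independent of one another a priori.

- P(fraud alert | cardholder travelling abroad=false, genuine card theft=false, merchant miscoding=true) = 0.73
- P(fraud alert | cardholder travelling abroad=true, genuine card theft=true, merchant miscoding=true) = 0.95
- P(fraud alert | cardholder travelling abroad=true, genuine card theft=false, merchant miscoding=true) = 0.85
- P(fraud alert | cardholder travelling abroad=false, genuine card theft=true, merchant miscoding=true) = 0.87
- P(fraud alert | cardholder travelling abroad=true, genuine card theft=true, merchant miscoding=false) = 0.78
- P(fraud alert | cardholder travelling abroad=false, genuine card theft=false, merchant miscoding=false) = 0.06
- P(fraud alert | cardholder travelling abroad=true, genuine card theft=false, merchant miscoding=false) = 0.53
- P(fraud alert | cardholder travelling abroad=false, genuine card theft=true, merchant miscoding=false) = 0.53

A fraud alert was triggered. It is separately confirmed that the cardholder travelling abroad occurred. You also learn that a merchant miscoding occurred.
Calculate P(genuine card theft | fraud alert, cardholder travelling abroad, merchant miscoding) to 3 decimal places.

P(genuine card theft | fraud alert, cardholder travelling abroad, merchant miscoding) ≈ 0.033

P(fraud alert | cardholder travelling abroad, merchant miscoding) = 0.85*0.97 + 0.95*0.03 = 0.824500 + 0.028500 = 0.853000
The genuine card theft-present share is 0.95*0.03 = 0.028500.
Hence the posterior is 0.028500/0.853000 ≈ 0.033.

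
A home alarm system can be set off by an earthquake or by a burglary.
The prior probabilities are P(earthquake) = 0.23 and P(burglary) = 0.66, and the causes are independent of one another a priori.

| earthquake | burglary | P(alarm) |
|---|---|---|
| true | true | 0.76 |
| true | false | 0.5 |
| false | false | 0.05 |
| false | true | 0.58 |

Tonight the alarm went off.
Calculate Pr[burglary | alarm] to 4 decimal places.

Pr[burglary | alarm] ≈ 0.8871

P(alarm) = 0.05·0.77·0.34 + 0.58·0.77·0.66 + 0.5·0.23·0.34 + 0.76·0.23·0.66 = 0.013090 + 0.294756 + 0.039100 + 0.115368 = 0.462314
Of this, 0.410124 comes from 0.294756 + 0.115368 (the burglary=true cases).
So P(burglary | alarm) = 0.410124/0.462314 ≈ 0.8871.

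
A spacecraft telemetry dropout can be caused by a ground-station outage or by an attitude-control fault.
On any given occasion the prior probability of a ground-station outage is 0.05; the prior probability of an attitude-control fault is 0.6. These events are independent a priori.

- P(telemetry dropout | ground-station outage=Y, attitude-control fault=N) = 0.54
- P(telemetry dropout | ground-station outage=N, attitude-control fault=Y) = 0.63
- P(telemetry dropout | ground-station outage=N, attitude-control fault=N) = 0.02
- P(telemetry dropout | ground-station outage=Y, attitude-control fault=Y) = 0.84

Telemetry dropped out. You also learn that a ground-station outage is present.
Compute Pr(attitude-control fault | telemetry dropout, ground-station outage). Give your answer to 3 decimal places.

Pr(attitude-control fault | telemetry dropout, ground-station outage) ≈ 0.700

By total probability over both values of attitude-control fault:
  P(telemetry dropout | ground-station outage) = 0.54×0.4 + 0.84×0.6
        = 0.216000 + 0.504000 = 0.720000
The terms with attitude-control fault present sum to 0.504000, so
  P(attitude-control fault | telemetry dropout, ground-station outage) = 0.504000 / 0.720000 ≈ 0.700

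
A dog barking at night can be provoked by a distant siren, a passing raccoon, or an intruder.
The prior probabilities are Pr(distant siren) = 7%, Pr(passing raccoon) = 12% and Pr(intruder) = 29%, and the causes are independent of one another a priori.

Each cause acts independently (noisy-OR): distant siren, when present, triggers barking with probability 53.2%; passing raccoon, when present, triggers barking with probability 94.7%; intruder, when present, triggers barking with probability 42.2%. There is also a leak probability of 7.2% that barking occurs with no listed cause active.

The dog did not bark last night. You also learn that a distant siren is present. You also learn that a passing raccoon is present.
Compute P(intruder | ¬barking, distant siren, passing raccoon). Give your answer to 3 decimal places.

P(intruder | ¬barking, distant siren, passing raccoon) ≈ 0.191

Under noisy-OR, P(barking | causes) = 1 − (1−0.072)·∏(1−qᵢ) over the active causes.
For the numerator, keep only intruder=true terms: 0.013304×0.29 = 0.003858
Denominator P(¬barking | distant siren, passing raccoon): 0.023018×0.71 + 0.013304×0.29 = 0.020201
Posterior = 0.003858 / 0.020201 ≈ 0.191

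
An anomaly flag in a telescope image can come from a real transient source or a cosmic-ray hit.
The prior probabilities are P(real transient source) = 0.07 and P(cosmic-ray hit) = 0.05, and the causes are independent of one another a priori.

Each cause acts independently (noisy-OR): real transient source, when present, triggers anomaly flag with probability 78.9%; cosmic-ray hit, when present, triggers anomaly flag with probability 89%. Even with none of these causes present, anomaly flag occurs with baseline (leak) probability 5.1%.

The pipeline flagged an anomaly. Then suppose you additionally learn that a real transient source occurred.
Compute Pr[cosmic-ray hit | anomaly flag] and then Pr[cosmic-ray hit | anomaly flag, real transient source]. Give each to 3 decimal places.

Pr[cosmic-ray hit | anomaly flag] ≈ 0.314; Pr[cosmic-ray hit | anomaly flag, real transient source] ≈ 0.060

Under noisy-OR, P(anomaly flag | causes) = 1 − (1−0.051)·∏(1−qᵢ) over the active causes.
P(anomaly flag) = 0.051*0.93*0.95 + 0.89561*0.93*0.05 + 0.799761*0.07*0.95 + 0.977974*0.07*0.05 = 0.045058 + 0.041646 + 0.053184 + 0.003423 = 0.143311
Of this, 0.045069 comes from 0.041646 + 0.003423 (the cosmic-ray hit=true cases).
P(cosmic-ray hit | anomaly flag) = 0.045069 / 0.143311 ≈ 0.314

Now also conditioning on real transient source=true:
Sum P(anomaly flag|·) weighted by the priors over both values of cosmic-ray hit:
  P(anomaly flag | real transient source) = 0.799761*0.95 + 0.977974*0.05
        = 0.759773 + 0.048899 = 0.808672
The terms with cosmic-ray hit present sum to 0.048899, so
  P(cosmic-ray hit | anomaly flag, real transient source) = 0.048899 / 0.808672 ≈ 0.060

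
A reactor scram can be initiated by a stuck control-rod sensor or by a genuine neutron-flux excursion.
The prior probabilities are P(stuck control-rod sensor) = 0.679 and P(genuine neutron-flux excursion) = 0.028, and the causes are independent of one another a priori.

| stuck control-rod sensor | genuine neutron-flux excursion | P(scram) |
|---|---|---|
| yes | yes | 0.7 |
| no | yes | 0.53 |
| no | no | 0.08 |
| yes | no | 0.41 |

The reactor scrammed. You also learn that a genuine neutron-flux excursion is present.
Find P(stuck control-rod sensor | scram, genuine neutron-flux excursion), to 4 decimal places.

P(stuck control-rod sensor | scram, genuine neutron-flux excursion) ≈ 0.7364

P(scram | genuine neutron-flux excursion) = 0.53*0.321 + 0.7*0.679 = 0.170130 + 0.475300 = 0.645430
Restricting to configurations with stuck control-rod sensor present: 0.7*0.679 = 0.475300.
P(stuck control-rod sensor | scram, genuine neutron-flux excursion) = 0.475300 / 0.645430 ≈ 0.7364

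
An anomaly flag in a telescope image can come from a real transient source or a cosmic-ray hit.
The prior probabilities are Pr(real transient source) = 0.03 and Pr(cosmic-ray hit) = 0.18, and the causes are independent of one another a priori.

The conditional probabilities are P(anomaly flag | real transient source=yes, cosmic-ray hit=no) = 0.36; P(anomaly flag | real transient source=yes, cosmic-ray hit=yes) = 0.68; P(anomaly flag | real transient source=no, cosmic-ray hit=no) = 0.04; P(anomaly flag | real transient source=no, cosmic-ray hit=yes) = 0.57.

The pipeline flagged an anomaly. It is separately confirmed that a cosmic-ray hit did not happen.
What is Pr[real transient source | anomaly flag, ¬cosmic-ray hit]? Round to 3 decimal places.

Pr[real transient source | anomaly flag, ¬cosmic-ray hit] ≈ 0.218

By total probability over both values of real transient source:
  P(anomaly flag | ¬cosmic-ray hit) = 0.04×0.97 + 0.36×0.03
        = 0.038800 + 0.010800 = 0.049600
The terms with real transient source present sum to 0.010800, so
  P(real transient source | anomaly flag, ¬cosmic-ray hit) = 0.010800 / 0.049600 ≈ 0.218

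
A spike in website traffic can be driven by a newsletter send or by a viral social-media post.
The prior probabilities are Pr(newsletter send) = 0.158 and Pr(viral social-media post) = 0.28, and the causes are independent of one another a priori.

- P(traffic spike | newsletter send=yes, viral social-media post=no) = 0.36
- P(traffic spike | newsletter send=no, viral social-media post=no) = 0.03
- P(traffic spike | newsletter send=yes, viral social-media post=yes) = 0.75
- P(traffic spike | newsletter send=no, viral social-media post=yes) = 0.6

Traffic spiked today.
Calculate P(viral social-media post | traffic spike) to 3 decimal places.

Sum P(traffic spike|·) weighted by the priors over the 4 (newsletter send, viral social-media post) configurations:
  P(traffic spike) = 0.03·0.842·0.72 + 0.6·0.842·0.28 + 0.36·0.158·0.72 + 0.75·0.158·0.28
        = 0.018187 + 0.141456 + 0.040954 + 0.033180 = 0.233777
The terms with viral social-media post present sum to 0.174636, so
  P(viral social-media post | traffic spike) = 0.174636 / 0.233777 ≈ 0.747

P(viral social-media post | traffic spike) ≈ 0.747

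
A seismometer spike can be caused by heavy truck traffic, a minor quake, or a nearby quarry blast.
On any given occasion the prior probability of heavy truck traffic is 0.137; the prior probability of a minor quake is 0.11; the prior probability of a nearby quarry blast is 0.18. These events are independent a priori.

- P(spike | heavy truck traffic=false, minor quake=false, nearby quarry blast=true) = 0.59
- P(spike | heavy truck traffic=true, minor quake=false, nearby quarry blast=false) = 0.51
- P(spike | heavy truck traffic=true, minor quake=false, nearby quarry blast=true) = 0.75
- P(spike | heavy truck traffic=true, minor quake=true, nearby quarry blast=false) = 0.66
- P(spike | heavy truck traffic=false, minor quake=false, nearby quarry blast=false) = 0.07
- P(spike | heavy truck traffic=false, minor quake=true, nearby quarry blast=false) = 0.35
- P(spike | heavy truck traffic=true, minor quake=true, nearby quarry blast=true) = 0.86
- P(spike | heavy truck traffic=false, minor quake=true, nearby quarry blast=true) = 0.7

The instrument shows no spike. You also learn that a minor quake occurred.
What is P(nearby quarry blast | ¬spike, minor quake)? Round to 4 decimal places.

Weight on nearby quarry blast=true, given the evidence: 0.046602 + 0.003452 = 0.050054
Normalizer over all consistent configurations: 0.65*0.863*0.82 + 0.3*0.863*0.18 + 0.34*0.137*0.82 + 0.14*0.137*0.18 = 0.548229
Posterior = 0.050054 / 0.548229 ≈ 0.0913

P(nearby quarry blast | ¬spike, minor quake) ≈ 0.0913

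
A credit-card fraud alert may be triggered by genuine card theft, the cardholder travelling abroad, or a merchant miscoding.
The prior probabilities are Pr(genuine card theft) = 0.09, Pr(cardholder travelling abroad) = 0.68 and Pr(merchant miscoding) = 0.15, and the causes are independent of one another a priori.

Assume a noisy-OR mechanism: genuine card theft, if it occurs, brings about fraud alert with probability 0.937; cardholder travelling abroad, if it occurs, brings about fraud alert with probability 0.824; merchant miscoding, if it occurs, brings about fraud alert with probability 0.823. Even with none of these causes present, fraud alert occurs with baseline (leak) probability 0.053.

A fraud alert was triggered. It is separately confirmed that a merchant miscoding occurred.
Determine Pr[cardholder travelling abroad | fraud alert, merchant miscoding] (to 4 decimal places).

Pr[cardholder travelling abroad | fraud alert, merchant miscoding] ≈ 0.7095

Under noisy-OR, P(fraud alert | causes) = 1 − (1−0.053)·∏(1−qᵢ) over the active causes.
Enumerate the 4 (genuine card theft, cardholder travelling abroad) configurations and weight by the priors:
  P(fraud alert | merchant miscoding) = 0.832381*0.91*0.32 + 0.970499*0.91*0.68 + 0.98944*0.09*0.32 + 0.998141*0.09*0.68
        = 0.242389 + 0.600545 + 0.028496 + 0.061086 = 0.932516
Configurations with cardholder travelling abroad contribute 0.661631, so
  P(cardholder travelling abroad | fraud alert, merchant miscoding) = 0.661631 / 0.932516 ≈ 0.7095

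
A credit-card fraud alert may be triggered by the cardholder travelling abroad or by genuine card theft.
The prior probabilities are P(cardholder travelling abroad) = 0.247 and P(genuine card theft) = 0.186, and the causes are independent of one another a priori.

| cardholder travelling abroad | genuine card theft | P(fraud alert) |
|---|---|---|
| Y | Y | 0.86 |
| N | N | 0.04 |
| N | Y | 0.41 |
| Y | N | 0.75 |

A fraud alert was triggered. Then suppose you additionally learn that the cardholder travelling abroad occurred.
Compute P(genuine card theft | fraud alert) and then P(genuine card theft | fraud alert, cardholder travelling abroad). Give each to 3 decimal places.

For the numerator, keep only genuine card theft=true terms: 0.057424 + 0.039510 = 0.096934
The normalizing constant is 0.04*0.753*0.814 + 0.41*0.753*0.186 + 0.75*0.247*0.814 + 0.86*0.247*0.186 = 0.272245
P(genuine card theft | fraud alert) = 0.096934/0.272245 ≈ 0.356

Now also conditioning on cardholder travelling abroad=true:
By total probability over both values of genuine card theft:
  P(fraud alert | cardholder travelling abroad) = 0.75×0.814 + 0.86×0.186
        = 0.610500 + 0.159960 = 0.770460
The terms with genuine card theft present sum to 0.159960, so
  P(genuine card theft | fraud alert, cardholder travelling abroad) = 0.159960 / 0.770460 ≈ 0.208

P(genuine card theft | fraud alert) ≈ 0.356; P(genuine card theft | fraud alert, cardholder travelling abroad) ≈ 0.208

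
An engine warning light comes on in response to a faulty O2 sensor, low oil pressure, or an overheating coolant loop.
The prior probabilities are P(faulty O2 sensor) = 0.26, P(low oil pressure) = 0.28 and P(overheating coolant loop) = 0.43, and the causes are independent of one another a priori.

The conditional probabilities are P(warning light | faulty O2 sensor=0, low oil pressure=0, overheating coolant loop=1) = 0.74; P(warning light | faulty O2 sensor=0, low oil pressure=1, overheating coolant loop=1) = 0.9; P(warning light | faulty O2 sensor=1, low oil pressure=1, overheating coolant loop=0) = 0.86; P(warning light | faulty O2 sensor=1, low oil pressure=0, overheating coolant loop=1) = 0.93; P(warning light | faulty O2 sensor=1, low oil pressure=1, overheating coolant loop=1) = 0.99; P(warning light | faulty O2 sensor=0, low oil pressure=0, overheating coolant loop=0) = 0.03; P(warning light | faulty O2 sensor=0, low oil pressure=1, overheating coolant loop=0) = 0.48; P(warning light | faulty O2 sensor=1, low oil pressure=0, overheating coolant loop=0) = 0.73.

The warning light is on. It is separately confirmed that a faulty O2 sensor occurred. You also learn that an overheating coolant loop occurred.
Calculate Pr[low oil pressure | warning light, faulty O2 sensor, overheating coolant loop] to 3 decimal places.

Enumerate both values of low oil pressure and weight by the priors:
  P(warning light | faulty O2 sensor, overheating coolant loop) = 0.93·0.72 + 0.99·0.28
        = 0.669600 + 0.277200 = 0.946800
Configurations with low oil pressure contribute 0.277200, so
  P(low oil pressure | warning light, faulty O2 sensor, overheating coolant loop) = 0.277200 / 0.946800 ≈ 0.293

Pr[low oil pressure | warning light, faulty O2 sensor, overheating coolant loop] ≈ 0.293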